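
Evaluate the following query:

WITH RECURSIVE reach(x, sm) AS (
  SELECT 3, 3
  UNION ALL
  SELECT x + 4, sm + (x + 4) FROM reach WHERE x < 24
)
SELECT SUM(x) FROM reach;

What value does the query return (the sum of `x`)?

105

Base: x=3, sm=3.
Iteration 1: 3 < 24 holds -> x = 3 + 4 = 7, sm = 3 + 7 = 10.
Iteration 2: 7 < 24 holds -> x = 7 + 4 = 11, sm = 10 + 11 = 21.
Iteration 3: 11 < 24 holds -> x = 11 + 4 = 15, sm = 21 + 15 = 36.
Iteration 4: 15 < 24 holds -> x = 15 + 4 = 19, sm = 36 + 19 = 55.
Iteration 5: 19 < 24 holds -> x = 19 + 4 = 23, sm = 55 + 23 = 78.
Iteration 6: 23 < 24 holds -> x = 23 + 4 = 27, sm = 78 + 27 = 105.
Iteration 7: 27 < 24 fails; recursion stops.
SUM(x) = 3 + 7 + 11 + 15 + 19 + 23 + 27 = 105.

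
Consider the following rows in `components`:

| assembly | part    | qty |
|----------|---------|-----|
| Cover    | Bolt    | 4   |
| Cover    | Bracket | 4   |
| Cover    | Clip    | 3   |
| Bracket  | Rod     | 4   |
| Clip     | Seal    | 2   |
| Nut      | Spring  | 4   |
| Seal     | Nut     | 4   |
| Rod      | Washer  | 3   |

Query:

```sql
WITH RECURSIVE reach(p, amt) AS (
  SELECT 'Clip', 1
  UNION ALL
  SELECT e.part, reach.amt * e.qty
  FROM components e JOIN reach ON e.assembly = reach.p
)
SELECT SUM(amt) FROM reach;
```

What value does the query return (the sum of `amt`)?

Base: (Clip, amt=1).
Iteration 1: components of {Clip} -> Seal = 1*2 = 2.
Iteration 2: components of {Seal} -> Nut = 2*4 = 8.
Iteration 3: components of {Nut} -> Spring = 8*4 = 32.
Iteration 4: no further components; recursion stops.
SUM(amt) = 1 + 2 + 8 + 32 = 43.

43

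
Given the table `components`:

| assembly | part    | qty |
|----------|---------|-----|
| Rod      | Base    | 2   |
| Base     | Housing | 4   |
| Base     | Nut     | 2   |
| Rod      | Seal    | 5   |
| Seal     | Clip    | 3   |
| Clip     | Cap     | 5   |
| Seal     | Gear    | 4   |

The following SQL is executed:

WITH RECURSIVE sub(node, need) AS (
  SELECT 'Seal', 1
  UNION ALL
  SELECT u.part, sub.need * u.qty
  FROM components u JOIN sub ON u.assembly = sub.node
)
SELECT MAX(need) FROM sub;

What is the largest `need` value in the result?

Base: (Seal, need=1).
Iteration 1: components of {Seal} -> Clip = 1*3 = 3, Gear = 1*4 = 4.
Iteration 2: components of {Clip,Gear} -> Cap = 3*5 = 15.
Iteration 3: no further components; recursion stops.
need values: 1, 3, 4, 15; the maximum is 15.

15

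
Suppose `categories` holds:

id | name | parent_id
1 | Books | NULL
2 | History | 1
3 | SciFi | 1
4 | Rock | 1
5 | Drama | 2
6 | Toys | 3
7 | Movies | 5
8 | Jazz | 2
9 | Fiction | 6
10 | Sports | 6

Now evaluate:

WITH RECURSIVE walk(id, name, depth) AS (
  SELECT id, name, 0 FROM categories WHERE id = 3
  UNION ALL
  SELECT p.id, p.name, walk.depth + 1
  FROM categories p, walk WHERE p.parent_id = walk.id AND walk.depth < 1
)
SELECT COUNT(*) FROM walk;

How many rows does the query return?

Base: id=3 (SciFi) at depth 0.
Iteration 1: rows with parent_id in {3} -> Toys (id 6, depth 1).
Iteration 2: depth < 1 fails for all current rows; recursion stops.
Total rows emitted: 2.

2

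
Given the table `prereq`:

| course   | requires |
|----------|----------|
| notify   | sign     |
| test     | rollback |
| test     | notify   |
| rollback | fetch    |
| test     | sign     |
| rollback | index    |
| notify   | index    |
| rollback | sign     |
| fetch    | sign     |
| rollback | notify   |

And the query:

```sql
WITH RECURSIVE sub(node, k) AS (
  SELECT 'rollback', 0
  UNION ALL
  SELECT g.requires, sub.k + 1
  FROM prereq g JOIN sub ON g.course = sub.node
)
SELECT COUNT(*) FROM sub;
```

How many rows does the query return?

8

Base: (rollback, k=0).
Iteration 1: edges from {rollback} -> (fetch, k=1), (index, k=1), (notify, k=1), (sign, k=1).
Iteration 2: edges from {fetch,index,notify,sign} -> (index, k=2), (sign, k=2) x2. [UNION ALL keeps all 3 new rows, including repeats]
Iteration 3: no outgoing edges from {index,sign}; recursion stops.
Total rows emitted: 8.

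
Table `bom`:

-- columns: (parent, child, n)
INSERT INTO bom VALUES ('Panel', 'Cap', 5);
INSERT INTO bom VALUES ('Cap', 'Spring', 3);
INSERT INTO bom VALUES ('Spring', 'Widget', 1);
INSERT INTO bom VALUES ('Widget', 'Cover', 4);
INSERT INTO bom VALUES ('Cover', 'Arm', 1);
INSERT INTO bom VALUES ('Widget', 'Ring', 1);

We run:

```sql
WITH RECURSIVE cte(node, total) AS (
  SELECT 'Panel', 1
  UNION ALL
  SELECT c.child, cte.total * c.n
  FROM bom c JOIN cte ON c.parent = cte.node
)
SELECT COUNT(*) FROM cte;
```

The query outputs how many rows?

7

Base: (Panel, total=1).
Iteration 1: components of {Panel} -> Cap = 1*5 = 5.
Iteration 2: components of {Cap} -> Spring = 5*3 = 15.
Iteration 3: components of {Spring} -> Widget = 15*1 = 15.
Iteration 4: components of {Widget} -> Cover = 15*4 = 60, Ring = 15*1 = 15.
Iteration 5: components of {Cover,Ring} -> Arm = 60*1 = 60.
Iteration 6: no further components; recursion stops.
Total rows emitted: 7.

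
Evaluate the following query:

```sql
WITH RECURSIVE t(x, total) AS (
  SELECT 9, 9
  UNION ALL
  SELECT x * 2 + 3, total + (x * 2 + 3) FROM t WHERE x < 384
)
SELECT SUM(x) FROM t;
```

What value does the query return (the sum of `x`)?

Base: x=9, total=9.
Iteration 1: 9 < 384 holds -> x = 9 * 2 + 3 = 21, total = 9 + 21 = 30.
Iteration 2: 21 < 384 holds -> x = 21 * 2 + 3 = 45, total = 30 + 45 = 75.
Iteration 3: 45 < 384 holds -> x = 45 * 2 + 3 = 93, total = 75 + 93 = 168.
Iteration 4: 93 < 384 holds -> x = 93 * 2 + 3 = 189, total = 168 + 189 = 357.
Iteration 5: 189 < 384 holds -> x = 189 * 2 + 3 = 381, total = 357 + 381 = 738.
Iteration 6: 381 < 384 holds -> x = 381 * 2 + 3 = 765, total = 738 + 765 = 1503.
Iteration 7: 765 < 384 fails; recursion stops.
SUM(x) = 9 + 21 + 45 + 93 + 189 + 381 + 765 = 1503.

1503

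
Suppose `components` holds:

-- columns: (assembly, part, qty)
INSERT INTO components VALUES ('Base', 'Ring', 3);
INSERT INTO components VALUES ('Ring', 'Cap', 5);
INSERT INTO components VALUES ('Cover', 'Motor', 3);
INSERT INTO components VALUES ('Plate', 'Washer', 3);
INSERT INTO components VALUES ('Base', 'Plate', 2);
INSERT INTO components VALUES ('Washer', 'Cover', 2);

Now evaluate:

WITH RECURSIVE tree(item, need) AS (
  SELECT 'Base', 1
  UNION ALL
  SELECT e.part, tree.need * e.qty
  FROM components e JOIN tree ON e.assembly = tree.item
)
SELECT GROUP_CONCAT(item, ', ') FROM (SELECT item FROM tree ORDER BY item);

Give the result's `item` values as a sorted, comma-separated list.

Base: (Base, need=1).
Iteration 1: components of {Base} -> Plate = 1*2 = 2, Ring = 1*3 = 3.
Iteration 2: components of {Plate,Ring} -> Cap = 3*5 = 15, Washer = 2*3 = 6.
Iteration 3: components of {Cap,Washer} -> Cover = 6*2 = 12.
Iteration 4: components of {Cover} -> Motor = 12*3 = 36.
Iteration 5: no further components; recursion stops.

Base, Cap, Cover, Motor, Plate, Ring, Washer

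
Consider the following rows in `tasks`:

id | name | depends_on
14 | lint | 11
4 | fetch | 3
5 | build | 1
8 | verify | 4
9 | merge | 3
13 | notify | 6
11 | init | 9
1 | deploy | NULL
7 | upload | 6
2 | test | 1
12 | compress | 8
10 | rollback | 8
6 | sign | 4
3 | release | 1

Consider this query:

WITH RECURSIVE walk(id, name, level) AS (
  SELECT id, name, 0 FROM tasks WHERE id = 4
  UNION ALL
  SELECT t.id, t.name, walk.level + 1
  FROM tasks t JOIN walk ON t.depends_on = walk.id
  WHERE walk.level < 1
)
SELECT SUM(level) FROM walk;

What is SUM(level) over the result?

2

Base: id=4 (fetch) at level 0.
Iteration 1: rows with depends_on in {4} -> sign (id 6, level 1), verify (id 8, level 1).
Iteration 2: level < 1 fails for all current rows; recursion stops.
SUM(level) = 0 + 1 + 1 = 2.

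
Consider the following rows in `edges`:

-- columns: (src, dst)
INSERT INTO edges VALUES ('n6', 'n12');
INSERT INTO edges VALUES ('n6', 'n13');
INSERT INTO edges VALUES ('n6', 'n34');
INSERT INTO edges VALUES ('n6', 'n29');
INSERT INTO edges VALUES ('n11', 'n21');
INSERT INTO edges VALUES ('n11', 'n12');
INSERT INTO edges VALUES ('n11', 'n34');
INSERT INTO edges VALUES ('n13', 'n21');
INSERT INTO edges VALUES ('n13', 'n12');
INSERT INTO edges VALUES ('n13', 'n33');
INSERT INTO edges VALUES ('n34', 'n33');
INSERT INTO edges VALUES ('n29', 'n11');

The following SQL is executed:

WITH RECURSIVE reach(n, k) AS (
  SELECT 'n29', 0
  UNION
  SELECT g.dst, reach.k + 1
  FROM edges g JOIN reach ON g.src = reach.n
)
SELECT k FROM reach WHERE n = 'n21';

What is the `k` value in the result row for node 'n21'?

Base: (n29, k=0).
Iteration 1: edges from {n29} -> (n11, k=1).
Iteration 2: edges from {n11} -> (n12, k=2), (n21, k=2), (n34, k=2).
Iteration 3: edges from {n12,n21,n34} -> (n33, k=3).
Iteration 4: no outgoing edges from {n33}; recursion stops.

2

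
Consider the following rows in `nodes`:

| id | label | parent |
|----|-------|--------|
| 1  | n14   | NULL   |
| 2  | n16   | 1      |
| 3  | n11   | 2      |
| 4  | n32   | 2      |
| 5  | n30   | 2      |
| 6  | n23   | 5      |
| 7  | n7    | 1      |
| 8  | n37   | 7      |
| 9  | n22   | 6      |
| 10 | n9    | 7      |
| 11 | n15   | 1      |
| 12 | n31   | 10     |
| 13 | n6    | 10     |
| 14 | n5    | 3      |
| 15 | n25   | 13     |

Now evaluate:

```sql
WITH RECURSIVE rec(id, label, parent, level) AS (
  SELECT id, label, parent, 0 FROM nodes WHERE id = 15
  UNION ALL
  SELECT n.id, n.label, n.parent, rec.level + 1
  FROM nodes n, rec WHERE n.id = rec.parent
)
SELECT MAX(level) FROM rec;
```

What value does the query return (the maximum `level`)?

4

Base: id=15 (n25), parent=13, level 0.
Iteration 1: join on id=13 -> n6 (id 13, parent=10, level 1).
Iteration 2: join on id=10 -> n9 (id 10, parent=7, level 2).
Iteration 3: join on id=7 -> n7 (id 7, parent=1, level 3).
Iteration 4: join on id=1 -> n14 (id 1, parent=NULL, level 4).
Iteration 5: parent is NULL; no match; recursion stops.
level values: 0, 1, 2, 3, 4; the maximum is 4.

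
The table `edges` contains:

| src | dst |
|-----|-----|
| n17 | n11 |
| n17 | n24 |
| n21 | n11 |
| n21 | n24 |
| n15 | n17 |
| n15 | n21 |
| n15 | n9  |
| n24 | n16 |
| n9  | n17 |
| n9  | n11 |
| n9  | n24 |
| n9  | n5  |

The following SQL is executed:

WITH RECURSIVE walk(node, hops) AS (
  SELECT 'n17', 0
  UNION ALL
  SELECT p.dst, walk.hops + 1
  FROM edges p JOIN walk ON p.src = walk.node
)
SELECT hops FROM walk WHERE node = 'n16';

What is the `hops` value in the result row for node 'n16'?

2

Base: (n17, hops=0).
Iteration 1: edges from {n17} -> (n11, hops=1), (n24, hops=1).
Iteration 2: edges from {n11,n24} -> (n16, hops=2).
Iteration 3: no outgoing edges from {n16}; recursion stops.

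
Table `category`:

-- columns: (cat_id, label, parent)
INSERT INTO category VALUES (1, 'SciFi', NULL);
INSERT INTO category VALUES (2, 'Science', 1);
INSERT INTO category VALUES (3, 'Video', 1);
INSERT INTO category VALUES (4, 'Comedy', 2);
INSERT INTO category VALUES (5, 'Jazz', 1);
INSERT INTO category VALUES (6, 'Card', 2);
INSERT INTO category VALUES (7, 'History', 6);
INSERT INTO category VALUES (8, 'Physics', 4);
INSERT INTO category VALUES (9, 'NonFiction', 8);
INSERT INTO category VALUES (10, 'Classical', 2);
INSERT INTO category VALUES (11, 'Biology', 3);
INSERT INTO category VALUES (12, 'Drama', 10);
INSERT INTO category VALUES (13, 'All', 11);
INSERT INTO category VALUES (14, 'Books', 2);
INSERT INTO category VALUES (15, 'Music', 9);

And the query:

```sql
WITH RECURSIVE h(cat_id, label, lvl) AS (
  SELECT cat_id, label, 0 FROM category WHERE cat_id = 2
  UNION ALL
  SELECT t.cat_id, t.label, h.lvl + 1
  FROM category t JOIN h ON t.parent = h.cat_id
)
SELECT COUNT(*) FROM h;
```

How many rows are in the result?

Base: cat_id=2 (Science) at lvl 0.
Iteration 1: rows with parent in {2} -> Comedy (id 4, lvl 1), Card (id 6, lvl 1), Classical (id 10, lvl 1), Books (id 14, lvl 1).
Iteration 2: rows with parent in {4,6,10,14} -> History (id 7, lvl 2), Physics (id 8, lvl 2), Drama (id 12, lvl 2).
Iteration 3: rows with parent in {7,8,12} -> NonFiction (id 9, lvl 3).
Iteration 4: rows with parent in {9} -> Music (id 15, lvl 4).
Iteration 5: no rows with parent in {15}; recursion stops.
Total rows emitted: 10.

10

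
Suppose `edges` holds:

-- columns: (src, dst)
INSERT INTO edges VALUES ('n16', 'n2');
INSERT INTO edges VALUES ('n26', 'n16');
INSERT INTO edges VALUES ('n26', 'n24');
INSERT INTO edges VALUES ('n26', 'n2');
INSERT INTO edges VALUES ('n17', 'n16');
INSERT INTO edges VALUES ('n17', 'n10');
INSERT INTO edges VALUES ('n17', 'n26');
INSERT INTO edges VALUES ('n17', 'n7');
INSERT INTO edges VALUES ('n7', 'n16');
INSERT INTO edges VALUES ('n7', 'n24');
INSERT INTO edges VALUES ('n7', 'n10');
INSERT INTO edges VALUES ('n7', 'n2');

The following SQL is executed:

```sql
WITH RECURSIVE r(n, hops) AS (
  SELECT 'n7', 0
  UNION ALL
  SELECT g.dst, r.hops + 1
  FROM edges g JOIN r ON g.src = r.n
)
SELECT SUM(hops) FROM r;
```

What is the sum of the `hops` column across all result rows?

6

Base: (n7, hops=0).
Iteration 1: edges from {n7} -> (n10, hops=1), (n16, hops=1), (n2, hops=1), (n24, hops=1).
Iteration 2: edges from {n10,n16,n2,n24} -> (n2, hops=2).
Iteration 3: no outgoing edges from {n2}; recursion stops.
SUM(hops) = 0 + 1 + 1 + 1 + 1 + 2 = 6.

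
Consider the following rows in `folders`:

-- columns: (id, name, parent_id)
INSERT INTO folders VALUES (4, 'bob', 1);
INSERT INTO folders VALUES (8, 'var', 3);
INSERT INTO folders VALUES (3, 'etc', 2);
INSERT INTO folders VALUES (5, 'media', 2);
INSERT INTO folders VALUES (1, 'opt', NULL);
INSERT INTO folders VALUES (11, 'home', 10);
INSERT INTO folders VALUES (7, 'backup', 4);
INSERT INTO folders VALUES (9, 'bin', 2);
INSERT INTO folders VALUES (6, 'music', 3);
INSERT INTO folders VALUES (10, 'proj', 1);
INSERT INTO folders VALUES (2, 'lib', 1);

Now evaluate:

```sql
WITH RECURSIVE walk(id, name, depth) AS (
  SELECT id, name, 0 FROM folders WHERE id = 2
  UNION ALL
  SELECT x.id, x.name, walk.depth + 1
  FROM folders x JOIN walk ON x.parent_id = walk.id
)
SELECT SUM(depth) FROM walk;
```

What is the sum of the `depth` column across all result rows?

Base: id=2 (lib) at depth 0.
Iteration 1: rows with parent_id in {2} -> etc (id 3, depth 1), media (id 5, depth 1), bin (id 9, depth 1).
Iteration 2: rows with parent_id in {3,5,9} -> music (id 6, depth 2), var (id 8, depth 2).
Iteration 3: no rows with parent_id in {6,8}; recursion stops.
SUM(depth) = 0 + 1 + 1 + 1 + 2 + 2 = 7.

7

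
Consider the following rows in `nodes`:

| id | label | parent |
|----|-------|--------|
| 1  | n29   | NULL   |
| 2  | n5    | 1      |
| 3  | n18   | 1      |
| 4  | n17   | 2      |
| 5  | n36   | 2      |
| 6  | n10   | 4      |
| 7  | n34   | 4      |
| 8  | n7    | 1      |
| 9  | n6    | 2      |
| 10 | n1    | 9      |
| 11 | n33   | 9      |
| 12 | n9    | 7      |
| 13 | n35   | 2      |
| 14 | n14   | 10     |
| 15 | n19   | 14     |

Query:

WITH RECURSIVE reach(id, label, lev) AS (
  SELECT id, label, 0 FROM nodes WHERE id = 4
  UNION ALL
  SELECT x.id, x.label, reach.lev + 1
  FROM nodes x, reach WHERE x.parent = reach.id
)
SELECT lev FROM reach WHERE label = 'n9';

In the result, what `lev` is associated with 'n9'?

2

Base: id=4 (n17) at lev 0.
Iteration 1: rows with parent in {4} -> n10 (id 6, lev 1), n34 (id 7, lev 1).
Iteration 2: rows with parent in {6,7} -> n9 (id 12, lev 2).
Iteration 3: no rows with parent in {12}; recursion stops.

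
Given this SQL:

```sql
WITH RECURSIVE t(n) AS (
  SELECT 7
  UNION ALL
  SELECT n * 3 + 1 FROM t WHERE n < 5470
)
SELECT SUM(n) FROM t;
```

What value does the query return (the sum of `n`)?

Base: n=7.
Iteration 1: 7 < 5470 holds -> n = 7 * 3 + 1 = 22.
Iteration 2: 22 < 5470 holds -> n = 22 * 3 + 1 = 67.
Iteration 3: 67 < 5470 holds -> n = 67 * 3 + 1 = 202.
Iteration 4: 202 < 5470 holds -> n = 202 * 3 + 1 = 607.
Iteration 5: 607 < 5470 holds -> n = 607 * 3 + 1 = 1822.
Iteration 6: 1822 < 5470 holds -> n = 1822 * 3 + 1 = 5467.
Iteration 7: 5467 < 5470 holds -> n = 5467 * 3 + 1 = 16402.
Iteration 8: 16402 < 5470 fails; recursion stops.
SUM(n) = 7 + 22 + 67 + 202 + 607 + 1822 + 5467 + 16402 = 24596.

24596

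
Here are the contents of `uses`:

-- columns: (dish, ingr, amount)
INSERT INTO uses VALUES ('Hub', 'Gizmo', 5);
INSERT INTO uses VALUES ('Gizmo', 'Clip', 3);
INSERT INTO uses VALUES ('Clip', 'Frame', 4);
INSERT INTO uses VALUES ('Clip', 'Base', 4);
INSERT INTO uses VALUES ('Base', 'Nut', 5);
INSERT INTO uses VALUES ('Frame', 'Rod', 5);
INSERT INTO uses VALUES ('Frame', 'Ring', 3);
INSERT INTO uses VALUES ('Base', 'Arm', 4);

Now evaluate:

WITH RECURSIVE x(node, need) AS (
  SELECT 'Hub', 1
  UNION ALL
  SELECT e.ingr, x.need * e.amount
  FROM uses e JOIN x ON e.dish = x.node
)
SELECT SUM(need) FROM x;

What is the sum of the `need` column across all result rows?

Base: (Hub, need=1).
Iteration 1: components of {Hub} -> Gizmo = 1*5 = 5.
Iteration 2: components of {Gizmo} -> Clip = 5*3 = 15.
Iteration 3: components of {Clip} -> Base = 15*4 = 60, Frame = 15*4 = 60.
Iteration 4: components of {Base,Frame} -> Arm = 60*4 = 240, Nut = 60*5 = 300, Ring = 60*3 = 180, Rod = 60*5 = 300.
Iteration 5: no further components; recursion stops.
SUM(need) = 1 + 5 + 15 + 60 + 60 + 300 + 180 + 300 + 240 = 1161.

1161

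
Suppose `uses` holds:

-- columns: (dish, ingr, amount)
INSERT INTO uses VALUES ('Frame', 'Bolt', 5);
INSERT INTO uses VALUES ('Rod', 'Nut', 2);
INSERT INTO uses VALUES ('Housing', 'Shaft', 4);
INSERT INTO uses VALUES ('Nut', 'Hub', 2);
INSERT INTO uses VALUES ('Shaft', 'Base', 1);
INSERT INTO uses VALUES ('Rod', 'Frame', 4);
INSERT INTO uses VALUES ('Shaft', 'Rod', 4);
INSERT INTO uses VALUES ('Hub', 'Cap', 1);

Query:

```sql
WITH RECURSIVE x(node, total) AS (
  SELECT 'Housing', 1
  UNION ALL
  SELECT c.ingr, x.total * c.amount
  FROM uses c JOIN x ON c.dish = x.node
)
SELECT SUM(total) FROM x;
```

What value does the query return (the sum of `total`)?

569

Base: (Housing, total=1).
Iteration 1: components of {Housing} -> Shaft = 1*4 = 4.
Iteration 2: components of {Shaft} -> Base = 4*1 = 4, Rod = 4*4 = 16.
Iteration 3: components of {Base,Rod} -> Frame = 16*4 = 64, Nut = 16*2 = 32.
Iteration 4: components of {Frame,Nut} -> Bolt = 64*5 = 320, Hub = 32*2 = 64.
Iteration 5: components of {Bolt,Hub} -> Cap = 64*1 = 64.
Iteration 6: no further components; recursion stops.
SUM(total) = 1 + 4 + 16 + 4 + 32 + 64 + 64 + 320 + 64 = 569.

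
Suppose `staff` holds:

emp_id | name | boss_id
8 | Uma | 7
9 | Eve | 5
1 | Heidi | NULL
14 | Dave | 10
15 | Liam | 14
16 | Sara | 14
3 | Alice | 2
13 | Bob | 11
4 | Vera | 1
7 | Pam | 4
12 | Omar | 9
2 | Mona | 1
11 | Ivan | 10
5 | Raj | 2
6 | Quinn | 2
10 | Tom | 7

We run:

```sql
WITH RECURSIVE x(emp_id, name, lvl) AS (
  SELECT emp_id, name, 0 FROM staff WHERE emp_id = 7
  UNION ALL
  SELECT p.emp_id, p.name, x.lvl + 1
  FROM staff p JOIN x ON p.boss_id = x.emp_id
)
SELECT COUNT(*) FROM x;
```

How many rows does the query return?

8

Base: emp_id=7 (Pam) at lvl 0.
Iteration 1: rows with boss_id in {7} -> Uma (id 8, lvl 1), Tom (id 10, lvl 1).
Iteration 2: rows with boss_id in {8,10} -> Ivan (id 11, lvl 2), Dave (id 14, lvl 2).
Iteration 3: rows with boss_id in {11,14} -> Bob (id 13, lvl 3), Liam (id 15, lvl 3), Sara (id 16, lvl 3).
Iteration 4: no rows with boss_id in {13,15,16}; recursion stops.
Total rows emitted: 8.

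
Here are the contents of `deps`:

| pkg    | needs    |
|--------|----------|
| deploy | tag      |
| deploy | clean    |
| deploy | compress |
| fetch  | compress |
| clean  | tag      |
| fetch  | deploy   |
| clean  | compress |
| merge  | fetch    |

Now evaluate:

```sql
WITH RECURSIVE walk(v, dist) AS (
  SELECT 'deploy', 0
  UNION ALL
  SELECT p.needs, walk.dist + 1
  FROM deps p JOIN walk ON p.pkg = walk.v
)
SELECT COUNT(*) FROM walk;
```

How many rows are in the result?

Base: (deploy, dist=0).
Iteration 1: edges from {deploy} -> (clean, dist=1), (compress, dist=1), (tag, dist=1).
Iteration 2: edges from {clean,compress,tag} -> (compress, dist=2), (tag, dist=2).
Iteration 3: no outgoing edges from {compress,tag}; recursion stops.
Total rows emitted: 6.

6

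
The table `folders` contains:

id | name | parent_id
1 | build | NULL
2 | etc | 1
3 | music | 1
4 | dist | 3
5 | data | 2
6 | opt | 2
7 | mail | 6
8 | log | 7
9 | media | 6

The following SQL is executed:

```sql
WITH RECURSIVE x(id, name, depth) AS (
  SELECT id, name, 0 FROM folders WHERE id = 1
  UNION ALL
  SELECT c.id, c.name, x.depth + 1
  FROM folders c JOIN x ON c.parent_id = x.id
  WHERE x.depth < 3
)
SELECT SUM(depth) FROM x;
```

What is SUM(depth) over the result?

Base: id=1 (build) at depth 0.
Iteration 1: rows with parent_id in {1} -> etc (id 2, depth 1), music (id 3, depth 1).
Iteration 2: rows with parent_id in {2,3} -> dist (id 4, depth 2), data (id 5, depth 2), opt (id 6, depth 2).
Iteration 3: rows with parent_id in {4,5,6} -> mail (id 7, depth 3), media (id 9, depth 3).
Iteration 4: depth < 3 fails for all current rows; recursion stops.
SUM(depth) = 0 + 1 + 1 + 2 + 2 + 2 + 3 + 3 = 14.

14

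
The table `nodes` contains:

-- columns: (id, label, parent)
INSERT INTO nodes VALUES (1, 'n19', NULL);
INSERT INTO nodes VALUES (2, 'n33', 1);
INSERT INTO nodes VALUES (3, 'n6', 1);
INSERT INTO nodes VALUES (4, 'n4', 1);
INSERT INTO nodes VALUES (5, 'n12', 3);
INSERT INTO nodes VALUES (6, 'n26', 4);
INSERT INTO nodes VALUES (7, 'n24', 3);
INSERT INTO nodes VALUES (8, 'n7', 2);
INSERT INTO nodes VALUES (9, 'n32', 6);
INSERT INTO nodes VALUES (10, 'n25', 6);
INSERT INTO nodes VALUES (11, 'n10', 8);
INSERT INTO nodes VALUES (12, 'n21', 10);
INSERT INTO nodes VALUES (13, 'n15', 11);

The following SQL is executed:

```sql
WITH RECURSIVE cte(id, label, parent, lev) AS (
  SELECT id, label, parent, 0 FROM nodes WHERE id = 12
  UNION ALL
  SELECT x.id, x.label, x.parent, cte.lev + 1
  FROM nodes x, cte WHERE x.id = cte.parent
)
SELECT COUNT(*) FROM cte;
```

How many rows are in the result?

Base: id=12 (n21), parent=10, lev 0.
Iteration 1: join on id=10 -> n25 (id 10, parent=6, lev 1).
Iteration 2: join on id=6 -> n26 (id 6, parent=4, lev 2).
Iteration 3: join on id=4 -> n4 (id 4, parent=1, lev 3).
Iteration 4: join on id=1 -> n19 (id 1, parent=NULL, lev 4).
Iteration 5: parent is NULL; no match; recursion stops.
Total rows emitted: 5.

5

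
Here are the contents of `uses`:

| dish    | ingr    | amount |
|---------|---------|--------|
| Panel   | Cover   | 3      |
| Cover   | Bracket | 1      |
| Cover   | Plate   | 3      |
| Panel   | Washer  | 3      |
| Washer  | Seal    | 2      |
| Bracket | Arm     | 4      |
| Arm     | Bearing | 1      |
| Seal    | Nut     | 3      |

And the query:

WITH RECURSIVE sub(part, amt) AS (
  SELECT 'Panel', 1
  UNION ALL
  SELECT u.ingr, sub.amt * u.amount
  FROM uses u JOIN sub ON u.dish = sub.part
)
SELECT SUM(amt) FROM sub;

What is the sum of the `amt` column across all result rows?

67

Base: (Panel, amt=1).
Iteration 1: components of {Panel} -> Cover = 1*3 = 3, Washer = 1*3 = 3.
Iteration 2: components of {Cover,Washer} -> Bracket = 3*1 = 3, Plate = 3*3 = 9, Seal = 3*2 = 6.
Iteration 3: components of {Bracket,Plate,Seal} -> Arm = 3*4 = 12, Nut = 6*3 = 18.
Iteration 4: components of {Arm,Nut} -> Bearing = 12*1 = 12.
Iteration 5: no further components; recursion stops.
SUM(amt) = 1 + 3 + 3 + 6 + 9 + 3 + 18 + 12 + 12 = 67.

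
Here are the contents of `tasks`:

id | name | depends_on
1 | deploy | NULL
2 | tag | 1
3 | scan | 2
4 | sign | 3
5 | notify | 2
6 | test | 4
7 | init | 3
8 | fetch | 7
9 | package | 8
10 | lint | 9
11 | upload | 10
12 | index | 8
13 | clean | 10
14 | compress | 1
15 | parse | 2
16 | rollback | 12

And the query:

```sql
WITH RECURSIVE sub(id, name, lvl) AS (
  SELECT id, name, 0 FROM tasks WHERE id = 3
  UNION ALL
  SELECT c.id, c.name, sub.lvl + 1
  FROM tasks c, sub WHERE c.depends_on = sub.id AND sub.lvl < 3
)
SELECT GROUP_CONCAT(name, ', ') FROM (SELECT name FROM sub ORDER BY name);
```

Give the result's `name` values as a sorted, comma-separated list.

Base: id=3 (scan) at lvl 0.
Iteration 1: rows with depends_on in {3} -> sign (id 4, lvl 1), init (id 7, lvl 1).
Iteration 2: rows with depends_on in {4,7} -> test (id 6, lvl 2), fetch (id 8, lvl 2).
Iteration 3: rows with depends_on in {6,8} -> package (id 9, lvl 3), index (id 12, lvl 3).
Iteration 4: lvl < 3 fails for all current rows; recursion stops.

fetch, index, init, package, scan, sign, test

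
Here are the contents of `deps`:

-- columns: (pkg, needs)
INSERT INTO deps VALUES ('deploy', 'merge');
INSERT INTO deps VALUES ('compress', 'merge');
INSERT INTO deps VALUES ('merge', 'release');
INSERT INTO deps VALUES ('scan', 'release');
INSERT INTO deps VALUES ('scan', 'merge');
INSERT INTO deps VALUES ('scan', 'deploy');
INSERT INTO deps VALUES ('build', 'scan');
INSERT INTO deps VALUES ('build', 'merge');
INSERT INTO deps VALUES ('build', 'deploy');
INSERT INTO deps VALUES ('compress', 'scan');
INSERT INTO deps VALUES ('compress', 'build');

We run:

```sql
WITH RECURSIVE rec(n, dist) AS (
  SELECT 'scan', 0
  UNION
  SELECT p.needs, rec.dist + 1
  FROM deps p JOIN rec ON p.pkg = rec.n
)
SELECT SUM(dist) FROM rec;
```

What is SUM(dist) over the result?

Base: (scan, dist=0).
Iteration 1: edges from {scan} -> (deploy, dist=1), (merge, dist=1), (release, dist=1).
Iteration 2: edges from {deploy,merge,release} -> (merge, dist=2), (release, dist=2).
Iteration 3: edges from {merge,release} -> (release, dist=3).
Iteration 4: no outgoing edges from {release}; recursion stops.
SUM(dist) = 0 + 1 + 1 + 1 + 2 + 2 + 3 = 10.

10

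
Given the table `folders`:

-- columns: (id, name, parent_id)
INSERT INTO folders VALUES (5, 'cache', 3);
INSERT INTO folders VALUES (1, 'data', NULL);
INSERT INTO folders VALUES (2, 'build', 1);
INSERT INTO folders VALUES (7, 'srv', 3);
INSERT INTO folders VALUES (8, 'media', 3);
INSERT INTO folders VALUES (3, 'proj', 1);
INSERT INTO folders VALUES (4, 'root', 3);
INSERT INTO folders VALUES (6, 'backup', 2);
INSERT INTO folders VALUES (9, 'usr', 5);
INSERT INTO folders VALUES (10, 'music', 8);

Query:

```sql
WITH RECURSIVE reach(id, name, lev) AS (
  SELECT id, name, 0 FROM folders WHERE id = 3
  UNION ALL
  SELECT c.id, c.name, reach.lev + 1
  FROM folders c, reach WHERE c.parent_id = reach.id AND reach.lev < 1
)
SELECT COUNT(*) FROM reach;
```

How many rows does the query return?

Base: id=3 (proj) at lev 0.
Iteration 1: rows with parent_id in {3} -> root (id 4, lev 1), cache (id 5, lev 1), srv (id 7, lev 1), media (id 8, lev 1).
Iteration 2: lev < 1 fails for all current rows; recursion stops.
Total rows emitted: 5.

5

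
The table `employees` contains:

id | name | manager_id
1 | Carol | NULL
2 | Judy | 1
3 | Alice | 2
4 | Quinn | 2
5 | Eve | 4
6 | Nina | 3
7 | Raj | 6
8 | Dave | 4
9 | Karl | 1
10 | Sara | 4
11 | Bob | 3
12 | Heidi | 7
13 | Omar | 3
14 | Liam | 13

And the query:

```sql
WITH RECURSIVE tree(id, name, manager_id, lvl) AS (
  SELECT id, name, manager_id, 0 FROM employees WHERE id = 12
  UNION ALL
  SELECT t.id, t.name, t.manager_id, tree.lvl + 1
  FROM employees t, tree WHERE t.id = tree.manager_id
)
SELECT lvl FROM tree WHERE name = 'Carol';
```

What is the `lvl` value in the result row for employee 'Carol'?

Base: id=12 (Heidi), manager_id=7, lvl 0.
Iteration 1: join on id=7 -> Raj (id 7, manager_id=6, lvl 1).
Iteration 2: join on id=6 -> Nina (id 6, manager_id=3, lvl 2).
Iteration 3: join on id=3 -> Alice (id 3, manager_id=2, lvl 3).
Iteration 4: join on id=2 -> Judy (id 2, manager_id=1, lvl 4).
Iteration 5: join on id=1 -> Carol (id 1, manager_id=NULL, lvl 5).
Iteration 6: manager_id is NULL; no match; recursion stops.

5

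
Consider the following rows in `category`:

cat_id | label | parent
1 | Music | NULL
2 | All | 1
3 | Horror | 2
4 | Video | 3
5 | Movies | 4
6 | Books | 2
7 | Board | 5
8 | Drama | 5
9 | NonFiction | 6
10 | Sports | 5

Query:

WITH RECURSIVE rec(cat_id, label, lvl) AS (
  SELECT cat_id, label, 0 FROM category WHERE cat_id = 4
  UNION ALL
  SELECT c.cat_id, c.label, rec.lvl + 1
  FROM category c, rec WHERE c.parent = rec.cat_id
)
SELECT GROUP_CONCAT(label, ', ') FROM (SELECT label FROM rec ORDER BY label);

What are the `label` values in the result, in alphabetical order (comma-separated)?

Board, Drama, Movies, Sports, Video

Base: cat_id=4 (Video) at lvl 0.
Iteration 1: rows with parent in {4} -> Movies (id 5, lvl 1).
Iteration 2: rows with parent in {5} -> Board (id 7, lvl 2), Drama (id 8, lvl 2), Sports (id 10, lvl 2).
Iteration 3: no rows with parent in {7,8,10}; recursion stops.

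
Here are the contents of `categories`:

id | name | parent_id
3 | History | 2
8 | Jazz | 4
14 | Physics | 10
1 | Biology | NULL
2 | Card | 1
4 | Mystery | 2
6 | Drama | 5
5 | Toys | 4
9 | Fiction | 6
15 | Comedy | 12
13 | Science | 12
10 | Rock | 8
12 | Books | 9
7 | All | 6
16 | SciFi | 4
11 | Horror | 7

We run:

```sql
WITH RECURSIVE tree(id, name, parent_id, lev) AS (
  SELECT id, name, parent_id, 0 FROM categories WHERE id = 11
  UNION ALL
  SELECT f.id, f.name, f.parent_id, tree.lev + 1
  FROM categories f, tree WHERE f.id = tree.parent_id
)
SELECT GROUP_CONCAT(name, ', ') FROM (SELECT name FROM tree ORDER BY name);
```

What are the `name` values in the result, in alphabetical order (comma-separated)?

All, Biology, Card, Drama, Horror, Mystery, Toys

Base: id=11 (Horror), parent_id=7, lev 0.
Iteration 1: join on id=7 -> All (id 7, parent_id=6, lev 1).
Iteration 2: join on id=6 -> Drama (id 6, parent_id=5, lev 2).
Iteration 3: join on id=5 -> Toys (id 5, parent_id=4, lev 3).
Iteration 4: join on id=4 -> Mystery (id 4, parent_id=2, lev 4).
Iteration 5: join on id=2 -> Card (id 2, parent_id=1, lev 5).
Iteration 6: join on id=1 -> Biology (id 1, parent_id=NULL, lev 6).
Iteration 7: parent_id is NULL; no match; recursion stops.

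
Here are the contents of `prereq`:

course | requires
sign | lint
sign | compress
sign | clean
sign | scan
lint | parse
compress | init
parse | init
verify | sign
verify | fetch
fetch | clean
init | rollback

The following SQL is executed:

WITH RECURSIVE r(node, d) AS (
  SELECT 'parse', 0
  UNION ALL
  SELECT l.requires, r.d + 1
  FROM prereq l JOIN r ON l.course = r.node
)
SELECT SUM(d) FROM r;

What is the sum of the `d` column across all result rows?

Base: (parse, d=0).
Iteration 1: edges from {parse} -> (init, d=1).
Iteration 2: edges from {init} -> (rollback, d=2).
Iteration 3: no outgoing edges from {rollback}; recursion stops.
SUM(d) = 0 + 1 + 2 = 3.

3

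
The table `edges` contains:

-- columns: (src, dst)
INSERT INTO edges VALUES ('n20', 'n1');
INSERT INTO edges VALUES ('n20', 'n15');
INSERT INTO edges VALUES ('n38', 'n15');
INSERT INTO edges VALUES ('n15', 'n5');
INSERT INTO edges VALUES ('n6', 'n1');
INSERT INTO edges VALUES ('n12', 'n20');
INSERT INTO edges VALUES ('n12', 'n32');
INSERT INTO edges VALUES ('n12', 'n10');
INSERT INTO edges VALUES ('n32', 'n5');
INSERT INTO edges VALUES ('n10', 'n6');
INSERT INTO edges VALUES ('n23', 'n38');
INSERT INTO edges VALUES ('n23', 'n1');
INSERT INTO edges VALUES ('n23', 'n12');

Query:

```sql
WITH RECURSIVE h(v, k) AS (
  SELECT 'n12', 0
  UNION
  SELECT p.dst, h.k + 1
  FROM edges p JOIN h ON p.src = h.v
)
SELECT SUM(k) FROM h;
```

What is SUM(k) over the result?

17

Base: (n12, k=0).
Iteration 1: edges from {n12} -> (n10, k=1), (n20, k=1), (n32, k=1).
Iteration 2: edges from {n10,n20,n32} -> (n1, k=2), (n15, k=2), (n5, k=2), (n6, k=2).
Iteration 3: edges from {n1,n15,n5,n6} -> (n1, k=3), (n5, k=3).
Iteration 4: no outgoing edges from {n1,n5}; recursion stops.
SUM(k) = 0 + 1 + 1 + 1 + 2 + 2 + 2 + 2 + 3 + 3 = 17.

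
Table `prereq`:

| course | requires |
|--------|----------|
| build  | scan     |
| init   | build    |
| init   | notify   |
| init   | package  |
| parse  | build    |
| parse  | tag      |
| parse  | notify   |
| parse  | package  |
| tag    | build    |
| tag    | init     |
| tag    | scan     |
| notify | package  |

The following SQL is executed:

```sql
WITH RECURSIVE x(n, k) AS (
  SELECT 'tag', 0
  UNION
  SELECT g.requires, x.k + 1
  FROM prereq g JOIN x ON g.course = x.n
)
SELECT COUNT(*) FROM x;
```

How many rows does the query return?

10

Base: (tag, k=0).
Iteration 1: edges from {tag} -> (build, k=1), (init, k=1), (scan, k=1).
Iteration 2: edges from {build,init,scan} -> (build, k=2), (notify, k=2), (package, k=2), (scan, k=2).
Iteration 3: edges from {build,notify,package,scan} -> (package, k=3), (scan, k=3).
Iteration 4: no outgoing edges from {package,scan}; recursion stops.
Total rows emitted: 10.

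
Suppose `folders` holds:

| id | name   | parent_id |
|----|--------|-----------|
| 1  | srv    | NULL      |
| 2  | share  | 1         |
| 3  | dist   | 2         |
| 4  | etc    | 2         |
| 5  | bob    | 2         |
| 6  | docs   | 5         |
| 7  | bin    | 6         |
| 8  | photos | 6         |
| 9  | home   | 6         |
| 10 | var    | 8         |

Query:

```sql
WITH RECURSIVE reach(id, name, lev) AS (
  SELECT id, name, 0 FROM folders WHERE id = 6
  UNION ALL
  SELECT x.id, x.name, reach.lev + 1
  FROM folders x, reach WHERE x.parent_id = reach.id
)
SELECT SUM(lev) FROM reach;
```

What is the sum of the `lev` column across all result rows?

5

Base: id=6 (docs) at lev 0.
Iteration 1: rows with parent_id in {6} -> bin (id 7, lev 1), photos (id 8, lev 1), home (id 9, lev 1).
Iteration 2: rows with parent_id in {7,8,9} -> var (id 10, lev 2).
Iteration 3: no rows with parent_id in {10}; recursion stops.
SUM(lev) = 0 + 1 + 1 + 1 + 2 = 5.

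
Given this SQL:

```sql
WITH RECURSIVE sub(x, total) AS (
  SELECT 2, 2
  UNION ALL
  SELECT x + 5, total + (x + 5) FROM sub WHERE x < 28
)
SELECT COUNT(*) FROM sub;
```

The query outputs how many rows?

7

Base: x=2, total=2.
Iteration 1: 2 < 28 holds -> x = 2 + 5 = 7, total = 2 + 7 = 9.
Iteration 2: 7 < 28 holds -> x = 7 + 5 = 12, total = 9 + 12 = 21.
Iteration 3: 12 < 28 holds -> x = 12 + 5 = 17, total = 21 + 17 = 38.
Iteration 4: 17 < 28 holds -> x = 17 + 5 = 22, total = 38 + 22 = 60.
Iteration 5: 22 < 28 holds -> x = 22 + 5 = 27, total = 60 + 27 = 87.
Iteration 6: 27 < 28 holds -> x = 27 + 5 = 32, total = 87 + 32 = 119.
Iteration 7: 32 < 28 fails; recursion stops.
Total rows emitted: 7.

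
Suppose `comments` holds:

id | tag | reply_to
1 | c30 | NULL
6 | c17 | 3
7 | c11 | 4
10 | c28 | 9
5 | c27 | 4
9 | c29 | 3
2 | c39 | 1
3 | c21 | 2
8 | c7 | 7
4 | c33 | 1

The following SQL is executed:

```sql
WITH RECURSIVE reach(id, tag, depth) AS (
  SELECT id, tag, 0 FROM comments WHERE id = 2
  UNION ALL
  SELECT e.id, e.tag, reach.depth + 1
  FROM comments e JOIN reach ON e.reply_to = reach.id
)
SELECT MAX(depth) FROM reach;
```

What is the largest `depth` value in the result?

3

Base: id=2 (c39) at depth 0.
Iteration 1: rows with reply_to in {2} -> c21 (id 3, depth 1).
Iteration 2: rows with reply_to in {3} -> c17 (id 6, depth 2), c29 (id 9, depth 2).
Iteration 3: rows with reply_to in {6,9} -> c28 (id 10, depth 3).
Iteration 4: no rows with reply_to in {10}; recursion stops.
depth values: 0, 1, 2, 2, 3; the maximum is 3.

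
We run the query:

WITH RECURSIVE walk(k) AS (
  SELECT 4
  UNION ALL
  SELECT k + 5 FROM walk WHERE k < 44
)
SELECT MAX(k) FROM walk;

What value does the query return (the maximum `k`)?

44

Base: k=4.
Iteration 1: 4 < 44 holds -> k = 4 + 5 = 9.
Iteration 2: 9 < 44 holds -> k = 9 + 5 = 14.
Iteration 3: 14 < 44 holds -> k = 14 + 5 = 19.
Iteration 4: 19 < 44 holds -> k = 19 + 5 = 24.
Iteration 5: 24 < 44 holds -> k = 24 + 5 = 29.
Iteration 6: 29 < 44 holds -> k = 29 + 5 = 34.
Iteration 7: 34 < 44 holds -> k = 34 + 5 = 39.
Iteration 8: 39 < 44 holds -> k = 39 + 5 = 44.
Iteration 9: 44 < 44 fails; recursion stops.
k values: 4, 9, 14, 19, 24, 29, 34, 39, 44; the maximum is 44.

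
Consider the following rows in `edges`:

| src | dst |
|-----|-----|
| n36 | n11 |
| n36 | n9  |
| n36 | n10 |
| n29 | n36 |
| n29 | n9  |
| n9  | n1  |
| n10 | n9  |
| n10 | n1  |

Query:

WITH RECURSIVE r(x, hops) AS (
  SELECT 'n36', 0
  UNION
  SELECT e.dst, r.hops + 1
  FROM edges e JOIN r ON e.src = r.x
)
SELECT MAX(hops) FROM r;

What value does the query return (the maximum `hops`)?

Base: (n36, hops=0).
Iteration 1: edges from {n36} -> (n10, hops=1), (n11, hops=1), (n9, hops=1).
Iteration 2: edges from {n10,n11,n9} -> (n1, hops=2), (n9, hops=2). [UNION drops 1 duplicate row(s)]
Iteration 3: edges from {n1,n9} -> (n1, hops=3).
Iteration 4: no outgoing edges from {n1}; recursion stops.
hops values: 0, 1, 1, 1, 2, 2, 3; the maximum is 3.

3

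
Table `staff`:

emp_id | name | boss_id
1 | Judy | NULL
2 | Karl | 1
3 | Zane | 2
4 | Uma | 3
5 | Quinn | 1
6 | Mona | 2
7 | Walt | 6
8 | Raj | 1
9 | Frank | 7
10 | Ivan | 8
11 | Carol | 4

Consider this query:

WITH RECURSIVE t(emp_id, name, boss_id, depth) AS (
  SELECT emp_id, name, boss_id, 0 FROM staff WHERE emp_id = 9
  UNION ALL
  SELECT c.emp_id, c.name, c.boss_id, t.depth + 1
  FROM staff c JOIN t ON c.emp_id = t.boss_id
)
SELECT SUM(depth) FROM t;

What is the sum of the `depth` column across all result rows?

Base: emp_id=9 (Frank), boss_id=7, depth 0.
Iteration 1: join on emp_id=7 -> Walt (id 7, boss_id=6, depth 1).
Iteration 2: join on emp_id=6 -> Mona (id 6, boss_id=2, depth 2).
Iteration 3: join on emp_id=2 -> Karl (id 2, boss_id=1, depth 3).
Iteration 4: join on emp_id=1 -> Judy (id 1, boss_id=NULL, depth 4).
Iteration 5: boss_id is NULL; no match; recursion stops.
SUM(depth) = 0 + 1 + 2 + 3 + 4 = 10.

10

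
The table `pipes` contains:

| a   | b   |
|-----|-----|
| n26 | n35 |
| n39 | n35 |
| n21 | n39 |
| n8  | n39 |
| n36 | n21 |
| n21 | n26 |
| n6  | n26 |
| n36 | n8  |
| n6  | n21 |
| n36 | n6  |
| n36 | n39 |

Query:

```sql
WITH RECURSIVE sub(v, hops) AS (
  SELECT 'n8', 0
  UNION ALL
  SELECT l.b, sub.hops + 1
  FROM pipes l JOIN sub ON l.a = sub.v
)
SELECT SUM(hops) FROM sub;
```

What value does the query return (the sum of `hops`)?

3

Base: (n8, hops=0).
Iteration 1: edges from {n8} -> (n39, hops=1).
Iteration 2: edges from {n39} -> (n35, hops=2).
Iteration 3: no outgoing edges from {n35}; recursion stops.
SUM(hops) = 0 + 1 + 2 = 3.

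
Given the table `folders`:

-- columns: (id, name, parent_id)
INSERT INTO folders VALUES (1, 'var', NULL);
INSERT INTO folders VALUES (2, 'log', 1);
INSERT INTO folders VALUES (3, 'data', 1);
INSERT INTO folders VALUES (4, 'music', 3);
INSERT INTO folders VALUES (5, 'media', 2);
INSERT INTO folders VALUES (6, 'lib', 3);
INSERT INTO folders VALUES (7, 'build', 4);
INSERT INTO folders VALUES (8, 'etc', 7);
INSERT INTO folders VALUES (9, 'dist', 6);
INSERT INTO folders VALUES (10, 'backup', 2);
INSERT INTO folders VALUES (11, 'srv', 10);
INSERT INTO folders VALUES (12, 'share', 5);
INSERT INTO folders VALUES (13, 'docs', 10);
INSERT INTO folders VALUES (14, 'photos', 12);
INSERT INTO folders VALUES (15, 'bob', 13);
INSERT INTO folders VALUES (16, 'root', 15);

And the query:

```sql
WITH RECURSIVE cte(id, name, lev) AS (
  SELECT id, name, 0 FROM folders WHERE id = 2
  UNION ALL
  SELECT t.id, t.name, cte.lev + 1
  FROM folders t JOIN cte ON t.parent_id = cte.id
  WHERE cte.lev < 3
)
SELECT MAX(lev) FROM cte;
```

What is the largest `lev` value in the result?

3

Base: id=2 (log) at lev 0.
Iteration 1: rows with parent_id in {2} -> media (id 5, lev 1), backup (id 10, lev 1).
Iteration 2: rows with parent_id in {5,10} -> srv (id 11, lev 2), share (id 12, lev 2), docs (id 13, lev 2).
Iteration 3: rows with parent_id in {11,12,13} -> photos (id 14, lev 3), bob (id 15, lev 3).
Iteration 4: lev < 3 fails for all current rows; recursion stops.
lev values: 0, 1, 1, 2, 2, 2, 3, 3; the maximum is 3.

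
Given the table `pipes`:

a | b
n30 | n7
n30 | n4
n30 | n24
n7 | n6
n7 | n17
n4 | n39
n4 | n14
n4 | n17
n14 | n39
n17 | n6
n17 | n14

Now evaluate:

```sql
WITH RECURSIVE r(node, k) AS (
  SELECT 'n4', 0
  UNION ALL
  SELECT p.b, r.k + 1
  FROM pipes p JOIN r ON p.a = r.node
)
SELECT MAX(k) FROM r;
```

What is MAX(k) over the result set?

Base: (n4, k=0).
Iteration 1: edges from {n4} -> (n14, k=1), (n17, k=1), (n39, k=1).
Iteration 2: edges from {n14,n17,n39} -> (n14, k=2), (n39, k=2), (n6, k=2).
Iteration 3: edges from {n14,n39,n6} -> (n39, k=3).
Iteration 4: no outgoing edges from {n39}; recursion stops.
k values: 0, 1, 1, 1, 2, 2, 2, 3; the maximum is 3.

3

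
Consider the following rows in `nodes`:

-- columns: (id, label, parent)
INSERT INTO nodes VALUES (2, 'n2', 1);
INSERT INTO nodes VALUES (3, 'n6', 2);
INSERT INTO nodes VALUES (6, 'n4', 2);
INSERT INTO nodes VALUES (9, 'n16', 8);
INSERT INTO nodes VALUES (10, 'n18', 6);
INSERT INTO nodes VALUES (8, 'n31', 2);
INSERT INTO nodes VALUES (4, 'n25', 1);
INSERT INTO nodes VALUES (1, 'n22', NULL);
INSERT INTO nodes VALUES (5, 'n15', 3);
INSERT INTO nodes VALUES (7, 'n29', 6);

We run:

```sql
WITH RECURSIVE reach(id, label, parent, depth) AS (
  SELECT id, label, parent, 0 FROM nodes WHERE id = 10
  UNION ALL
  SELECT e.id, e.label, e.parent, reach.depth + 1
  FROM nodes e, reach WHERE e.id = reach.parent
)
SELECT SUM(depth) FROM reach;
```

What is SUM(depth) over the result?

Base: id=10 (n18), parent=6, depth 0.
Iteration 1: join on id=6 -> n4 (id 6, parent=2, depth 1).
Iteration 2: join on id=2 -> n2 (id 2, parent=1, depth 2).
Iteration 3: join on id=1 -> n22 (id 1, parent=NULL, depth 3).
Iteration 4: parent is NULL; no match; recursion stops.
SUM(depth) = 0 + 1 + 2 + 3 = 6.

6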